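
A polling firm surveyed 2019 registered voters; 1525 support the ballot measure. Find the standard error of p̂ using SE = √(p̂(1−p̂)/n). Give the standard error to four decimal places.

SE = 0.0096

The sample proportion is 1525/2019 = 0.75532.
p̂(1−p̂) = 0.184812.
SE = √(0.184812/2019) = 0.0096.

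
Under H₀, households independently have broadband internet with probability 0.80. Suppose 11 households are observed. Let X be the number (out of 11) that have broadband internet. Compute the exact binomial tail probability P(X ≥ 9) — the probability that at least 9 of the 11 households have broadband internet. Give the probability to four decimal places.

X ~ Binomial(n=11, p=0.80).
P(X ≥ 9) = C(11,9)·0.80^9·0.20^2 + C(11,10)·0.80^10·0.20^1 + C(11,11)·0.80^11·0.20^0.
= 0.295279 + 0.236223 + 0.085899 = 0.6174.

P = 0.6174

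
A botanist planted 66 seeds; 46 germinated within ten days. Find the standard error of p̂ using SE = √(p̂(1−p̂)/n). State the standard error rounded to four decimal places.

Sample proportion p̂ = 46/66 = 0.69697.
p̂(1−p̂) = 0.211203.
SE = √(0.211203/66) = √0.003200045 = 0.0566.

SE = 0.0566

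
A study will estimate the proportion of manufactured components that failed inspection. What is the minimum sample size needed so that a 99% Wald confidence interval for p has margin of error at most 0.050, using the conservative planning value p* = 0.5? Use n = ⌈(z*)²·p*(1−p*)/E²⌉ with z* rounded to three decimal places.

z* = 2.576 at the 99% level.
p*(1−p*) = 0.2500.
Required n before rounding: 6.635776 × 0.2500 / 0.050² = 663.578.
Rounding up, n = 664.

n = 664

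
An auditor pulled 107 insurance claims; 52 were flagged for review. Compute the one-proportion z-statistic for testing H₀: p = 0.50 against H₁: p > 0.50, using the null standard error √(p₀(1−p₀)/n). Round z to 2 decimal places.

z = -0.29

Sample proportion p̂ = 52/107 = 0.48598.
Under H₀, SE = √(p₀(1−p₀)/n) = √(0.50·0.50/107) = √0.002336449 = 0.048337.
z = (p̂ − p₀)/SE = (0.48598 − 0.50)/0.048337 = -0.29.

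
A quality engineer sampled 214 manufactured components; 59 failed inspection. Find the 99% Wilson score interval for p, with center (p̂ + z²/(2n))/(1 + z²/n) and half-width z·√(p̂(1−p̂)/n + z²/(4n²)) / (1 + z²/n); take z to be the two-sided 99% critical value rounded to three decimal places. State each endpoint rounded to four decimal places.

(0.2047, 0.3602)

Here p̂ = 59/214 = 0.27570 and z = 2.576 (z² = 6.635776).
Denominator 1 + z²/n = 1 + 6.635776/214 = 1.031008.
Center = (0.27570 + 0.015504)/1.031008 = 0.28245.
Radicand: p̂(1−p̂)/n + z²/(4n²) = 0.000933131 + 0.000036225 = 0.000969356.
Half-width = 2.576·√0.000969356/1.031008 = 0.07779.
So the interval runs from 0.2047 to 0.3602.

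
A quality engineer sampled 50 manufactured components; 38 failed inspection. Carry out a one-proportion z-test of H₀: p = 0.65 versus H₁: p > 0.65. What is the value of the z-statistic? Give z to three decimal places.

z = 1.631

Sample proportion p̂ = 38/50 = 0.76000.
SE₀ = √(0.65·0.35/50) = 0.067454.
z = (0.76000 − 0.65)/0.067454 = 0.11000/0.067454 = 1.631.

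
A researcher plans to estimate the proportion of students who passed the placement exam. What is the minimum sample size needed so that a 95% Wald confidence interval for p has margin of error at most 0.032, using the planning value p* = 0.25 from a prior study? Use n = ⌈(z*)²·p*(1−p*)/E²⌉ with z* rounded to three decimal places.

n = 704

z* = 1.960 at the 95% level.
p*(1−p*) = 0.1875.
Required n before rounding: 3.841600 × 0.1875 / 0.032² = 703.418.
Rounding up, n = 704.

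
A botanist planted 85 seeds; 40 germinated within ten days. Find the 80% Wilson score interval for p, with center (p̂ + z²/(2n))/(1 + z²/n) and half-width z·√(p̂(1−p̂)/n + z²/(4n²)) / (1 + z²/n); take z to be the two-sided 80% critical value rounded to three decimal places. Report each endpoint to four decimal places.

p̂ = 40/85 = 0.47059; z = 1.282, so z² = 1.643524.
1 + z²/n = 1.019336.
Center = (0.47059 + 0.009668)/1.019336 = 0.47115.
Radicand: p̂(1−p̂)/n + z²/(4n²) = 0.002930999 + 0.000056869 = 0.002987868.
Half-width = 1.282·√0.002987868/1.019336 = 0.06875.
Interval: 0.47115 ± 0.06875 → (0.4024, 0.5399).

(0.4024, 0.5399)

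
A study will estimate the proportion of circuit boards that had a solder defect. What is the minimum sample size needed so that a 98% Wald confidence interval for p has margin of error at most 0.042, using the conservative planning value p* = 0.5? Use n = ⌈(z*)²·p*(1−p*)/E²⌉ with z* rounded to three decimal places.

For 98% confidence, z* = 2.326.
p*(1−p*) = 0.2500.
(z*)²·p*(1−p*)/E² = 5.410276·0.2500/0.001764 = 766.762.
Rounding up, n = 767.

n = 767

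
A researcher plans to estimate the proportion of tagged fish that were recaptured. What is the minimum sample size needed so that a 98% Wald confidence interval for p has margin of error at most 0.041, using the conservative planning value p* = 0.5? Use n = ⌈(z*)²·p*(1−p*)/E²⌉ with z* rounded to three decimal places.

The 98% critical value is z* = 2.326.
p*(1−p*) = 0.2500.
Required n before rounding: 5.410276 × 0.2500 / 0.041² = 804.622.
⌈804.622⌉ = 805.

n = 805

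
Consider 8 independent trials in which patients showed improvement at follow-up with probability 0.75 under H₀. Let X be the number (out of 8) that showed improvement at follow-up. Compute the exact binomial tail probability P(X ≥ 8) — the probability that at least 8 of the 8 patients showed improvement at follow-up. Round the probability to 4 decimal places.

X ~ Binomial(n=8, p=0.75).
P(X ≥ 8) = C(8,8)·0.75^8·0.25^0.
= 0.100113 = 0.1001.

P = 0.1001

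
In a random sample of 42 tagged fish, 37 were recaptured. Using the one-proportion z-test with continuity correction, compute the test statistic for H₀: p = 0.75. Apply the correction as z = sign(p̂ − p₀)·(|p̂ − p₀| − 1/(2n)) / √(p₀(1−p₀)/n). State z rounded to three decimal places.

p̂ = 37/42 = 0.88095. p̂ − p₀ = 0.130952.
1/(2n) = 0.011905.
Corrected numerator: |0.130952| − 0.011905 = 0.119047.
SE₀ = √(0.75·0.25/42) = 0.066815.
z = +0.119047/0.066815 = 1.782.

z = 1.782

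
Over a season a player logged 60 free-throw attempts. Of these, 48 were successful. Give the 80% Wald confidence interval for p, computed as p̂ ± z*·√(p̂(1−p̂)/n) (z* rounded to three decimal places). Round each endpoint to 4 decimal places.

Sample proportion p̂ = 48/60 = 0.80000.
Standard error of p̂: √(0.160000/60) = √0.002666667 = 0.051640.
For 80% confidence, z* = 1.282.
Margin of error: 1.282 × 0.051640 = 0.06620.
CI: 0.80000 ± 0.06620 = (0.7338, 0.8662).

(0.7338, 0.8662)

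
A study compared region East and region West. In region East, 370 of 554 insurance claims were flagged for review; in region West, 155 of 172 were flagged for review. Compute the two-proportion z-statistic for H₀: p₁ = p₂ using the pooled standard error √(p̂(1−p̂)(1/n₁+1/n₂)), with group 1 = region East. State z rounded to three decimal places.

z = -5.973

Sample proportions: p̂₁ = 370/554 = 0.66787 and p̂₂ = 155/172 = 0.90116.
Pooling: p̂ = 525/726 = 0.72314.
SE = √[p̂(1−p̂)(1/n₁+1/n₂)] = √[0.72314·0.27686·(1/554+1/172)] ≈ 0.039056.
z = (p̂₁ − p̂₂)/SE = (0.66787 − 0.90116)/0.039056 = -0.23329/0.039056 = -5.973.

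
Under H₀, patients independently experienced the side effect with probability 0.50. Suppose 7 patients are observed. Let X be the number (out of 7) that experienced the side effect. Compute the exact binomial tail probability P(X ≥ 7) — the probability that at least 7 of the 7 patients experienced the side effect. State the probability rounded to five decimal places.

P = 0.00781

X is binomial with n = 7 and p = 0.50.
P(X ≥ 7) = C(7,7)·0.50^7·0.50^0.
= 0.007812 = 0.00781.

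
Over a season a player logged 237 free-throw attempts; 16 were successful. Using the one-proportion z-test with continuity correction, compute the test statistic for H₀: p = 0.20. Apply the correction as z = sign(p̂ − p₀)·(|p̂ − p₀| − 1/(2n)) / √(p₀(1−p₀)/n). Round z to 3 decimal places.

Sample proportion p̂ = 16/237 = 0.06751. p̂ − p₀ = -0.132489.
1/(2n) = 0.002110.
Corrected numerator: |-0.132489| − 0.002110 = 0.130379.
Null standard error: √(0.20·0.80/237) = √0.000675105 = 0.025983.
z = (−)0.130379/0.025983 = -5.018.

z = -5.018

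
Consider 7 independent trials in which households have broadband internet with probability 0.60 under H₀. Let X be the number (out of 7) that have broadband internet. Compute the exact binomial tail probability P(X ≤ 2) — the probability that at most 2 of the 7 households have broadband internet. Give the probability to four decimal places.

P = 0.0963

X ~ Binomial(n=7, p=0.60).
P(X ≤ 2) = C(7,0)·0.60^0·0.40^7 + C(7,1)·0.60^1·0.40^6 + C(7,2)·0.60^2·0.40^5.
= 0.001638 + 0.017203 + 0.077414 = 0.0963.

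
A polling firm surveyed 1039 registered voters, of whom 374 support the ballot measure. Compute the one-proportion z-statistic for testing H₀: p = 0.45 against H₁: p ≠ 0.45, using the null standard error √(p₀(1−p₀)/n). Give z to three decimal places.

p̂ = 374/1039 = 0.35996.
SE₀ = √(0.45·0.55/1039) = 0.015434.
z = (0.35996 − 0.45)/0.015434 = -0.09004/0.015434 = -5.834.

z = -5.834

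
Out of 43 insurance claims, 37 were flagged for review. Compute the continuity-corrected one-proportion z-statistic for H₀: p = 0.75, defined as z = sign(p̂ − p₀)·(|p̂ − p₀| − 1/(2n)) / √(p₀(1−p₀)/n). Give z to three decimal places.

z = 1.497

Sample proportion p̂ = 37/43 = 0.86047. p̂ − p₀ = 0.110465.
Continuity correction 1/(2n) = 1/86 = 0.011628.
Corrected numerator: |0.110465| − 0.011628 = 0.098837.
Null standard error: √(0.75·0.25/43) = √0.004360465 = 0.066034.
z = +0.098837/0.066034 = 1.497.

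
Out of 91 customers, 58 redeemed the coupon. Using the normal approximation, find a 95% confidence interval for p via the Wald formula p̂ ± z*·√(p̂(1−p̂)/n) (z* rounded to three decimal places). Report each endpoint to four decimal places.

(0.5386, 0.7361)

With x = 58 successes in n = 91, p̂ = 0.63736.
Standard error of p̂: √(0.231132/91) = √0.002539907 = 0.050397.
The 95% critical value is z* = 1.960.
Margin = 1.960·0.050397 = 0.09878.
CI: 0.63736 ± 0.09878 = (0.5386, 0.7361).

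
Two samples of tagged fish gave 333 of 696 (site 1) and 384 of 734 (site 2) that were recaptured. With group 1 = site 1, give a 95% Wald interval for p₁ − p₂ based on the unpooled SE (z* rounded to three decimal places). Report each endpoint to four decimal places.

p̂₁ = 0.47845, p̂₂ = 0.52316, so the observed difference is -0.04471.
SE = √(0.000358528 + 0.000339869) = √0.000698397 = 0.026427.
The 95% critical value is z* = 1.960. Margin of error = 0.05180.
So the interval runs from -0.0965 to 0.0071.

(-0.0965, 0.0071)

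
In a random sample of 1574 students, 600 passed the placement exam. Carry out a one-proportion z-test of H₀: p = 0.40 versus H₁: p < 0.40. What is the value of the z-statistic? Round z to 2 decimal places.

z = -1.52

p̂ = 600/1574 = 0.38119.
SE₀ = √(0.40·0.60/1574) = 0.012348.
z = (0.38119 − 0.40)/0.012348 = -0.01881/0.012348 = -1.52.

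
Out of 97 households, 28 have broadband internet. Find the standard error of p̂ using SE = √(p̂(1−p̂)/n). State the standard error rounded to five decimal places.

The sample proportion is 28/97 = 0.28866.
p̂(1−p̂) = 0.28866·0.71134 = 0.205335.
Dividing by n and taking the root: √0.002116856 = 0.04601.

SE = 0.04601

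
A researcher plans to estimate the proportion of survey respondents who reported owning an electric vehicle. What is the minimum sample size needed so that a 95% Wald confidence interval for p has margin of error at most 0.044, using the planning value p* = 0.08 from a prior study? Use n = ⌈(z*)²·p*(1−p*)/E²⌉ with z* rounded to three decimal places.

z* = 1.960 at the 95% level.
p*(1−p*) = 0.0736.
(z*)²·p*(1−p*)/E² = 3.841600·0.0736/0.001936 = 146.044.
⌈146.044⌉ = 147.

n = 147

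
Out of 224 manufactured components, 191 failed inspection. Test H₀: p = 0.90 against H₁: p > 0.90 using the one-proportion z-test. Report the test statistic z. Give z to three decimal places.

z = -2.361

The sample proportion is 191/224 = 0.85268.
Under H₀, SE = √(p₀(1−p₀)/n) = √(0.90·0.10/224) = √0.000401786 = 0.020045.
Test statistic: z = -0.04732/0.020045 = -2.361.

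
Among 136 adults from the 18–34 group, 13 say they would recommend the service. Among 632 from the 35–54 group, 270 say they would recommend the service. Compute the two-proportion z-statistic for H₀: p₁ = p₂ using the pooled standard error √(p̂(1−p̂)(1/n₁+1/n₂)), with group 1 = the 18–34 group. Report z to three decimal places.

z = -7.273

p̂₁ = 13/136 = 0.09559, p̂₂ = 270/632 = 0.42722.
Pooled p̂ = (13+270)/(136+632) = 283/768 = 0.36849.
Pooled SE = √[0.2327050·0.00893522] ≈ 0.045599.
z = -0.33163/0.045599 = -7.273.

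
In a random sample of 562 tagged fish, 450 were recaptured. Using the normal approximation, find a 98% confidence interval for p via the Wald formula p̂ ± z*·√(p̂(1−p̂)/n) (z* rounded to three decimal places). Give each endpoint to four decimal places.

(0.7615, 0.8399)

Sample proportion p̂ = 450/562 = 0.80071.
SE = √(p̂(1−p̂)/n) = √(0.159572/562) = 0.016850.
The 98% critical value is z* = 2.326.
Margin of error: 2.326 × 0.016850 = 0.03919.
Interval: 0.80071 ± 0.03919 → (0.7615, 0.8399).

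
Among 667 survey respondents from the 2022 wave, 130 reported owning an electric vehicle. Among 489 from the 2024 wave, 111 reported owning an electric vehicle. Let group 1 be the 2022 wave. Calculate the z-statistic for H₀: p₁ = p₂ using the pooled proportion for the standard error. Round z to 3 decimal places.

p̂₁ = 130/667 = 0.19490, p̂₂ = 111/489 = 0.22699.
Pooled p̂ = (130+111)/(667+489) = 241/1156 = 0.20848.
SE = √[p̂(1−p̂)(1/n₁+1/n₂)] = √[0.20848·0.79152·(1/667+1/489)] ≈ 0.024184.
z = -0.03209/0.024184 = -1.327.

z = -1.327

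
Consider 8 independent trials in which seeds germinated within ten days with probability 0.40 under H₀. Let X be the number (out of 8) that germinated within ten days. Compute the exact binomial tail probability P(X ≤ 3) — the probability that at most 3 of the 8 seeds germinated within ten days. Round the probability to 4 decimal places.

X ~ Binomial(n=8, p=0.40).
P(X ≤ 3) = C(8,0)·0.40^0·0.60^8 + C(8,1)·0.40^1·0.60^7 + C(8,2)·0.40^2·0.60^6 + C(8,3)·0.40^3·0.60^5.
= 0.016796 + 0.089580 + 0.209019 + 0.278692 = 0.5941.

P = 0.5941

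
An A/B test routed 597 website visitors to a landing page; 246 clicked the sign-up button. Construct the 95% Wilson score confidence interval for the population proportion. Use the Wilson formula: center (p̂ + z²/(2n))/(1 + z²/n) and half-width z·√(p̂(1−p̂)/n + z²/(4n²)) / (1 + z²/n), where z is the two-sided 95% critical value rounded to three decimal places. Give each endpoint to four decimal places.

Here p̂ = 246/597 = 0.41206 and z = 1.960 (z² = 3.841600).
1 + z²/n = 1.006435.
Center = (0.41206 + 0.003217)/1.006435 = 0.41262.
Radicand: p̂(1−p̂)/n + z²/(4n²) = 0.000405807 + 0.000002695 = 0.000408502.
Half-width = 1.960·√0.000408502/1.006435 = 0.03936.
Interval: 0.41262 ± 0.03936 → (0.3733, 0.4520).

(0.3733, 0.4520)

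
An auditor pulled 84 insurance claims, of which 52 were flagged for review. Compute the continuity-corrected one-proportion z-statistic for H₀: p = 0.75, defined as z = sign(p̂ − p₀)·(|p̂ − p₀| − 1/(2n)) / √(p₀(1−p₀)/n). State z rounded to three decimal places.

z = -2.646

The sample proportion is 52/84 = 0.61905. p̂ − p₀ = -0.130952.
Continuity correction 1/(2n) = 1/168 = 0.005952.
Corrected numerator: |-0.130952| − 0.005952 = 0.125000.
Null standard error: √(0.75·0.25/84) = √0.002232143 = 0.047246.
z = −0.125000/0.047246 = -2.646.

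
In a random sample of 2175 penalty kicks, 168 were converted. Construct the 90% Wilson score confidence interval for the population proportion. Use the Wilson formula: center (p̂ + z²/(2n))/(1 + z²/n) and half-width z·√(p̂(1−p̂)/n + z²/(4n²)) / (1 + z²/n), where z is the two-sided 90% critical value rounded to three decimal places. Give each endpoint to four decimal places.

(0.0683, 0.0872)

Here p̂ = 168/2175 = 0.07724 and z = 1.645 (z² = 2.706025).
1 + z²/n = 1.001244.
Adjusted center: (0.07724 + z²/(2n))/1.001244 = 0.07777.
Radicand: p̂(1−p̂)/n + z²/(4n²) = 0.000032770 + 0.000000143 = 0.000032913.
Half-width = z·√(radicand)/denom = 1.645·0.005737/1.001244 = 0.00943.
Interval: 0.07777 ± 0.00943 → (0.0683, 0.0872).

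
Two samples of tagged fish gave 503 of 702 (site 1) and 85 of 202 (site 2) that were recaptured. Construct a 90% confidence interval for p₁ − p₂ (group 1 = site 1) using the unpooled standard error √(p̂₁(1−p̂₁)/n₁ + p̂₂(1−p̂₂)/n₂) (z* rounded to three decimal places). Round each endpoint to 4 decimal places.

(0.2321, 0.3594)

p̂₁ = 503/702 = 0.71652, p̂₂ = 85/202 = 0.42079; p̂₁ − p̂₂ = 0.29573.
Unpooled SE = √(p̂₁(1−p̂₁)/n₁ + p̂₂(1−p̂₂)/n₂) = √(0.000289341 + 0.001206565) = 0.038677.
z* = 1.645 at the 90% level. Margin = 1.645·0.038677 = 0.06362.
Interval: 0.29573 ± 0.06362 → (0.2321, 0.3594).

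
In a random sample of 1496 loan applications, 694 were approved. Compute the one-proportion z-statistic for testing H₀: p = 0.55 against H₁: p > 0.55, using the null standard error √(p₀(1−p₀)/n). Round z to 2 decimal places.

p̂ = 694/1496 = 0.46390.
SE₀ = √(0.55·0.45/1496) = 0.012862.
z = (0.46390 − 0.55)/0.012862 = -0.08610/0.012862 = -6.69.

z = -6.69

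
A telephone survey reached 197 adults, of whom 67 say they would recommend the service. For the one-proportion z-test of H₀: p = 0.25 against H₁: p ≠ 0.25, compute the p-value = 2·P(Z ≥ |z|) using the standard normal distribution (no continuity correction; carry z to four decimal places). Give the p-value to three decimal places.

p-value = 0.003

With x = 67 successes in n = 197, p̂ = 0.34010.
SE₀ = √(0.25·0.75/197) = 0.030851.
z = (p̂ − p₀)/SE = (67/197 − 0.25)/0.030851 ≈ 2.9205.
p-value = 2·P(Z ≥ |z|) with z = 2.9205 → 0.003.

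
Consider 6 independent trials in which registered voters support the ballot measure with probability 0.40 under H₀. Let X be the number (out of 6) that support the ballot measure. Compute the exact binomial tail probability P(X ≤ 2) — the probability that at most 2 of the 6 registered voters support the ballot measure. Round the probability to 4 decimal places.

P = 0.5443

X ~ Binomial(n=6, p=0.40).
P(X ≤ 2) = C(6,0)·0.40^0·0.60^6 + C(6,1)·0.40^1·0.60^5 + C(6,2)·0.40^2·0.60^4.
= 0.046656 + 0.186624 + 0.311040 = 0.5443.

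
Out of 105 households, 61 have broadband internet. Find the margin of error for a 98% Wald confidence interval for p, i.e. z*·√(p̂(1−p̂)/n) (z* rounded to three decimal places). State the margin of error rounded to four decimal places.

ME = 0.1120

Sample proportion p̂ = 61/105 = 0.58095.
SE(p̂) = √(0.58095·0.41905/105) = 0.048151.
The 98% critical value is z* = 2.326.
So ME = 0.1120.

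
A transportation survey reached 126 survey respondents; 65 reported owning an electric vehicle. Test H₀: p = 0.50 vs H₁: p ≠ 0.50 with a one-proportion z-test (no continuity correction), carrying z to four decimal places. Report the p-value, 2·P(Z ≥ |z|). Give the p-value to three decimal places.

p̂ = 65/126 = 0.51587.
Null standard error: √(0.50·0.50/126) = √0.001984127 = 0.044544.
z = (p̂ − p₀)/SE = (65/126 − 0.50)/0.044544 ≈ 0.3563.
p-value = 2·P(Z ≥ |z|) with z = 0.3563 → 0.722.

p-value = 0.722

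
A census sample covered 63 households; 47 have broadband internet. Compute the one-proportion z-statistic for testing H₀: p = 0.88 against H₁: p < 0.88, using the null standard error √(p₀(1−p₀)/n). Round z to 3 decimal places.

The sample proportion is 47/63 = 0.74603.
Null standard error: √(0.88·0.12/63) = √0.001676190 = 0.040941.
z = (p̂ − p₀)/SE = (0.74603 − 0.88)/0.040941 = -3.272.

z = -3.272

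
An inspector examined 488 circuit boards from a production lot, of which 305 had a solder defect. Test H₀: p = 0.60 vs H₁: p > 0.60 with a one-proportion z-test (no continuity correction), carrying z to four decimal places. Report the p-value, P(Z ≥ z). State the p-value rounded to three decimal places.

p-value = 0.130

With x = 305 successes in n = 488, p̂ = 0.62500.
SE₀ = √(0.60·0.40/488) = 0.022177.
z = (p̂ − p₀)/SE = (305/488 − 0.60)/0.022177 ≈ 1.1273.
p-value = P(Z ≥ z) with z = 1.1273 → 0.130.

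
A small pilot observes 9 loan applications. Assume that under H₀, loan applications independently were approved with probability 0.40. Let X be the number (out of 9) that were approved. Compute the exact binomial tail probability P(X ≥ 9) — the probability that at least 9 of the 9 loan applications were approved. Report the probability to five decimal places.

P = 0.00026

X is binomial with n = 9 and p = 0.40.
P(X ≥ 9) = C(9,9)·0.40^9·0.60^0.
= 0.000262 = 0.00026.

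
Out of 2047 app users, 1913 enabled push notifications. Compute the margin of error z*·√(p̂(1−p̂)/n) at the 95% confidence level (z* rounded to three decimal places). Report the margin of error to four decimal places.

ME = 0.0107

With x = 1913 successes in n = 2047, p̂ = 0.93454.
SE(p̂) = √(0.93454·0.06546/2047) = 0.005467.
For 95% confidence, z* = 1.960.
Margin of error = z*·SE = 1.960 × 0.005467 = 0.0107.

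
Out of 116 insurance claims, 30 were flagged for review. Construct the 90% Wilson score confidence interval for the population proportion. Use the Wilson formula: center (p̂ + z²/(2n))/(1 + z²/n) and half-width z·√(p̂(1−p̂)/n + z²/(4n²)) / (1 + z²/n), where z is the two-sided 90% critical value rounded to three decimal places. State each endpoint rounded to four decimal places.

Here p̂ = 30/116 = 0.25862 and z = 1.645 (z² = 2.706025).
Denominator 1 + z²/n = 1 + 2.706025/116 = 1.023328.
Adjusted center: (0.25862 + z²/(2n))/1.023328 = 0.26412.
Radicand: p̂(1−p̂)/n + z²/(4n²) = 0.001652897 + 0.000050275 = 0.001703172.
Half-width = z·√(radicand)/denom = 1.645·0.041270/1.023328 = 0.06634.
So the interval runs from 0.1978 to 0.3305.

(0.1978, 0.3305)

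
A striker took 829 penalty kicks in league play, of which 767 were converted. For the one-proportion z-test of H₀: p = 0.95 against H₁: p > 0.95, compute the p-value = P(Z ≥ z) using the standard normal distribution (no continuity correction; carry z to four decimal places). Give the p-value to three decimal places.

Sample proportion p̂ = 767/829 = 0.92521.
Under H₀, SE = √(p₀(1−p₀)/n) = √(0.95·0.05/829) = √0.000057298 = 0.007570.
Test statistic (full precision, shown to 4 dp): z = (767/829 − 0.95)/SE₀ ≈ -3.2748.
p-value = P(Z ≥ z) with z = -3.2748 → 0.999.

p-value = 0.999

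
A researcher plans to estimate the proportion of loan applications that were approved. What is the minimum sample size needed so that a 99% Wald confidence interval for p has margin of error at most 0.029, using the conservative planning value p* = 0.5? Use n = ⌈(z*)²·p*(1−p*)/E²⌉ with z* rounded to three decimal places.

n = 1973

z* = 2.576 at the 99% level.
p*(1−p*) = 0.50·0.50 = 0.2500.
Required n before rounding: 6.635776 × 0.2500 / 0.029² = 1972.585.
⌈1972.585⌉ = 1973.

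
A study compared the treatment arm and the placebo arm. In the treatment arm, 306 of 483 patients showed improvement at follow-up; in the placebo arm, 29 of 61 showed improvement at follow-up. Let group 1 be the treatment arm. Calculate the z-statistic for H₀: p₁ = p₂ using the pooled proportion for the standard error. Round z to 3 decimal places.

Sample proportions: p̂₁ = 306/483 = 0.63354 and p̂₂ = 29/61 = 0.47541.
Pooled p̂ = (306+29)/(483+61) = 335/544 = 0.61581.
SE = √[p̂(1−p̂)(1/n₁+1/n₂)] = √[0.61581·0.38419·(1/483+1/61)] ≈ 0.066093.
z = (p̂₁ − p̂₂)/SE = (0.63354 − 0.47541)/0.066093 = 0.15813/0.066093 = 2.393.

z = 2.393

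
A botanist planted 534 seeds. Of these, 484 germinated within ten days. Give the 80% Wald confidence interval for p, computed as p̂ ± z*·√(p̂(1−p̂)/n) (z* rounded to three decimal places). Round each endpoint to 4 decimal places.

(0.8902, 0.9225)

p̂ = 484/534 = 0.90637.
SE(p̂) = √(0.90637·0.09363/534) = 0.012607.
The 80% critical value is z* = 1.282.
Margin = 1.282·0.012607 = 0.01616.
So the interval runs from 0.8902 to 0.9225.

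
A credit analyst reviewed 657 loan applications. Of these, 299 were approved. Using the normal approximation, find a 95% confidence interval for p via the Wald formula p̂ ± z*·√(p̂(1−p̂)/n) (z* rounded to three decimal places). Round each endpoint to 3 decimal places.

The sample proportion is 299/657 = 0.45510.
SE(p̂) = √(0.45510·0.54490/657) = 0.019428.
The 95% critical value is z* = 1.960.
Margin = 1.960·0.019428 = 0.03808.
So the interval runs from 0.417 to 0.493.

(0.417, 0.493)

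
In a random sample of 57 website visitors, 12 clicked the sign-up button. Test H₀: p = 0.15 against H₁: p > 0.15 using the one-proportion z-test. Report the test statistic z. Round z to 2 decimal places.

z = 1.28

With x = 12 successes in n = 57, p̂ = 0.21053.
Null standard error: √(0.15·0.85/57) = √0.002236842 = 0.047295.
z = (p̂ − p₀)/SE = (0.21053 − 0.15)/0.047295 = 1.28.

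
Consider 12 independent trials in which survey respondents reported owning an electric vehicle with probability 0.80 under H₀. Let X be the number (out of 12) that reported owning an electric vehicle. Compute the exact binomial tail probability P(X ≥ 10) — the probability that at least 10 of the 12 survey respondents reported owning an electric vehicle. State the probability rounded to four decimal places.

P = 0.5583

X is binomial with n = 12 and p = 0.80.
P(X ≥ 10) = C(12,10)·0.80^10·0.20^2 + C(12,11)·0.80^11·0.20^1 + C(12,12)·0.80^12·0.20^0.
= 0.283468 + 0.206158 + 0.068719 = 0.5583.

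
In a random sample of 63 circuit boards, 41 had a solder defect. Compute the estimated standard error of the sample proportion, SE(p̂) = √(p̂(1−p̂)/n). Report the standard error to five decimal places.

SE = 0.06006

p̂ = 41/63 = 0.65079.
p̂(1−p̂) = 0.65079·0.34921 = 0.227262.
SE = √(0.227262/63) = √0.003607333 = 0.06006.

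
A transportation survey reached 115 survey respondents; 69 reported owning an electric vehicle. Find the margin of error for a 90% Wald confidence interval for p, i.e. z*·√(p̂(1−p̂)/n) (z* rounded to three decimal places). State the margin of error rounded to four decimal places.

ME = 0.0751

The sample proportion is 69/115 = 0.60000.
Standard error of p̂: √(0.240000/115) = √0.002086957 = 0.045683.
z* = 1.645 at the 90% level.
Margin of error = z*·SE = 1.645 × 0.045683 = 0.0751.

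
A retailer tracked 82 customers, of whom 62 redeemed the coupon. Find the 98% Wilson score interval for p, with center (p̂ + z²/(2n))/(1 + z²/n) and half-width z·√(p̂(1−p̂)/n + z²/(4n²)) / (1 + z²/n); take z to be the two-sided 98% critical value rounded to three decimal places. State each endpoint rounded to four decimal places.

(0.6322, 0.8483)

Here p̂ = 62/82 = 0.75610 and z = 2.326 (z² = 5.410276).
Denominator 1 + z²/n = 1 + 5.410276/82 = 1.065979.
Center = (0.75610 + 0.032989)/1.065979 = 0.74025.
Radicand: p̂(1−p̂)/n + z²/(4n²) = 0.002248952 + 0.000201155 = 0.002450107.
Half-width = z·√(radicand)/denom = 2.326·0.049499/1.065979 = 0.10801.
CI: 0.74025 ± 0.10801 = (0.6322, 0.8483).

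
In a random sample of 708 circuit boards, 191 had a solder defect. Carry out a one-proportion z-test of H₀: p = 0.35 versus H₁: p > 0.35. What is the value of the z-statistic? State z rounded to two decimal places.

With x = 191 successes in n = 708, p̂ = 0.26977.
Null standard error: √(0.35·0.65/708) = √0.000321328 = 0.017926.
z = (0.26977 − 0.35)/0.017926 = -0.08023/0.017926 = -4.48.

z = -4.48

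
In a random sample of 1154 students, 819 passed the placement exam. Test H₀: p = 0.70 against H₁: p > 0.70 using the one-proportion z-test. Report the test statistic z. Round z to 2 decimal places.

p̂ = 819/1154 = 0.70971.
Under H₀, SE = √(p₀(1−p₀)/n) = √(0.70·0.30/1154) = √0.000181976 = 0.013490.
z = (0.70971 − 0.70)/0.013490 = 0.00971/0.013490 = 0.72.

z = 0.72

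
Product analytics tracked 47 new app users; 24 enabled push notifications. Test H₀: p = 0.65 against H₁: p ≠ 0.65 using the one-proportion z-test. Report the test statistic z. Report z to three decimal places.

Sample proportion p̂ = 24/47 = 0.51064.
SE₀ = √(0.65·0.35/47) = 0.069573.
z = (p̂ − p₀)/SE = (0.51064 − 0.65)/0.069573 = -2.003.

z = -2.003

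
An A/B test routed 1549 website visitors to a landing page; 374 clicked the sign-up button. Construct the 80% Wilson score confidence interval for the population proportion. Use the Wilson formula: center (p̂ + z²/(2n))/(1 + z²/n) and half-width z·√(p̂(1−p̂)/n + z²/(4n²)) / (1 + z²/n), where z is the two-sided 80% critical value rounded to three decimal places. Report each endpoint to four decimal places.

p̂ = 374/1549 = 0.24145; z = 1.282, so z² = 1.643524.
1 + z²/n = 1.001061.
Center = (0.24145 + 0.000531)/1.001061 = 0.24172.
Radicand: p̂(1−p̂)/n + z²/(4n²) = 0.000118237 + 0.000000171 = 0.000118408.
Half-width = 1.282·√0.000118408/1.001061 = 0.01394.
CI: 0.24172 ± 0.01394 = (0.2278, 0.2557).

(0.2278, 0.2557)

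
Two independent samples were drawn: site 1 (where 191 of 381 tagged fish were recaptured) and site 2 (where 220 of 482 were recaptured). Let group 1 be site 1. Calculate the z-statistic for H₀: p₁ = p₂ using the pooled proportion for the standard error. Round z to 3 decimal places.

p̂₁ = 191/381 = 0.50131, p̂₂ = 220/482 = 0.45643.
Pooling: p̂ = 411/863 = 0.47625.
SE = √[p̂(1−p̂)(1/n₁+1/n₂)] = √[0.47625·0.52375·(1/381+1/482)] ≈ 0.034237.
z = 0.04488/0.034237 = 1.311.

z = 1.311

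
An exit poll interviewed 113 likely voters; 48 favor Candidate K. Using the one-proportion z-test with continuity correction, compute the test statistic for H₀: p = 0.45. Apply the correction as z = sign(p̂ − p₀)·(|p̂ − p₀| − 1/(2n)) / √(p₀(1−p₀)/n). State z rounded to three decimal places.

z = -0.444

With x = 48 successes in n = 113, p̂ = 0.42478. p̂ − p₀ = -0.025221.
Continuity correction 1/(2n) = 1/226 = 0.004425.
Corrected numerator: |-0.025221| − 0.004425 = 0.020796.
Null standard error: √(0.45·0.55/113) = √0.002190265 = 0.046800.
z = (−)0.020796/0.046800 = -0.444.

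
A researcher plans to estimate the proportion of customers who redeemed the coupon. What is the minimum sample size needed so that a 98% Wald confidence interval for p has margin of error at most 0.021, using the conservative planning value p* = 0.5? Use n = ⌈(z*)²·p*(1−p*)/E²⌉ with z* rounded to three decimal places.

n = 3068

The 98% critical value is z* = 2.326.
p*(1−p*) = 0.2500.
(z*)²·p*(1−p*)/E² = 5.410276·0.2500/0.000441 = 3067.050.
Rounding up, n = 3068.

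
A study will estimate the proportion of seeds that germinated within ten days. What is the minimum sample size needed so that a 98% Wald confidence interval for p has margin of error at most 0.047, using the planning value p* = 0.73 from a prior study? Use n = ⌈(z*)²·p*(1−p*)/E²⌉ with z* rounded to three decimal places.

n = 483

z* = 2.326 at the 98% level.
p*(1−p*) = 0.1971.
Required n before rounding: 5.410276 × 0.1971 / 0.047² = 482.737.
⌈482.737⌉ = 483.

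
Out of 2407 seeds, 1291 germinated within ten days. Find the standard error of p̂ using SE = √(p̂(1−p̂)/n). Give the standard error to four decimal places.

p̂ = 1291/2407 = 0.53635.
p̂(1−p̂) = 0.248679.
Dividing by n and taking the root: √0.000103315 = 0.0102.

SE = 0.0102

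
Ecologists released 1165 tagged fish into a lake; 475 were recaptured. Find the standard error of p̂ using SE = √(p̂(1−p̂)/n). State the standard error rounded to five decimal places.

SE = 0.01440

With x = 475 successes in n = 1165, p̂ = 0.40773.
p̂(1−p̂) = 0.40773·0.59227 = 0.241486.
SE = √(0.241486/1165) = √0.000207284 = 0.01440.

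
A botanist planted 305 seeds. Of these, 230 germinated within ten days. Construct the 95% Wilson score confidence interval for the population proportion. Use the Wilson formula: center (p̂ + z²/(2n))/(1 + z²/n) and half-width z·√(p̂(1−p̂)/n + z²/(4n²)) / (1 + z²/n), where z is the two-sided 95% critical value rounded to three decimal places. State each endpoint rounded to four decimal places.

(0.7028, 0.7991)

p̂ = 230/305 = 0.75410; z = 1.960, so z² = 3.841600.
Denominator 1 + z²/n = 1 + 3.841600/305 = 1.012595.
Adjusted center: (0.75410 + z²/(2n))/1.012595 = 0.75094.
Radicand: p̂(1−p̂)/n + z²/(4n²) = 0.000607980 + 0.000010324 = 0.000618304.
Half-width = 1.960·√0.000618304/1.012595 = 0.04813.
CI: 0.75094 ± 0.04813 = (0.7028, 0.7991).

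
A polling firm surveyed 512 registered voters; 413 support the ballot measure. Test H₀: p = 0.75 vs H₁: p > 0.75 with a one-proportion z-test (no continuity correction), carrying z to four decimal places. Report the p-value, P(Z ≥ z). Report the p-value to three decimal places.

p-value = 0.002

p̂ = 413/512 = 0.80664.
SE₀ = √(0.75·0.25/512) = 0.019137.
Test statistic (full precision, shown to 4 dp): z = (413/512 − 0.75)/SE₀ ≈ 2.9598.
p-value = P(Z ≥ z) with z = 2.9598 → 0.002.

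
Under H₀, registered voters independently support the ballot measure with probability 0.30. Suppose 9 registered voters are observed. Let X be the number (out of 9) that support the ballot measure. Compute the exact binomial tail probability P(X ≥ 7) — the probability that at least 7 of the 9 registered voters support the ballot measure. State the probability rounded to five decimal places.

P = 0.00429

X ~ Binomial(n=9, p=0.30).
P(X ≥ 7) = C(9,7)·0.30^7·0.70^2 + C(9,8)·0.30^8·0.70^1 + C(9,9)·0.30^9·0.70^0.
= 0.003858 + 0.000413 + 0.000020 = 0.00429.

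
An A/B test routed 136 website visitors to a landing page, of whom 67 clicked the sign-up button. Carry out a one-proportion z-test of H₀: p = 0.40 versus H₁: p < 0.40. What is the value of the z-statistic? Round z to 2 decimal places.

z = 2.21

Sample proportion p̂ = 67/136 = 0.49265.
SE₀ = √(0.40·0.60/136) = 0.042008.
z = (0.49265 − 0.40)/0.042008 = 0.09265/0.042008 = 2.21.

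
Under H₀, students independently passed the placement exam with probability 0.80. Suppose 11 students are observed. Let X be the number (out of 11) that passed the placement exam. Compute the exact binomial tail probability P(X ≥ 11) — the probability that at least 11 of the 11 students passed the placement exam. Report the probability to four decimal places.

P = 0.0859

X ~ Binomial(n=11, p=0.80).
P(X ≥ 11) = C(11,11)·0.80^11·0.20^0.
= 0.085899 = 0.0859.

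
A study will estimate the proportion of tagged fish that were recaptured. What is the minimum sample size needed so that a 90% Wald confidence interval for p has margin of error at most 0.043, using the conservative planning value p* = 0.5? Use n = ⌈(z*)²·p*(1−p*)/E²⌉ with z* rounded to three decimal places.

The 90% critical value is z* = 1.645.
p*(1−p*) = 0.50·0.50 = 0.2500.
(z*)²·p*(1−p*)/E² = 2.706025·0.2500/0.001849 = 365.877.
⌈365.877⌉ = 366.

n = 366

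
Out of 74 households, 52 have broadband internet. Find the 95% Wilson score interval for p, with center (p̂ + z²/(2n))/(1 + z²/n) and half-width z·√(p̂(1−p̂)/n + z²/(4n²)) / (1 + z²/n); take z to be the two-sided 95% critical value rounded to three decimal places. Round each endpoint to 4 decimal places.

p̂ = 52/74 = 0.70270; z = 1.960, so z² = 3.841600.
1 + z²/n = 1.051914.
Center = (0.70270 + 0.025957)/1.051914 = 0.69270.
Radicand: p̂(1−p̂)/n + z²/(4n²) = 0.002823130 + 0.000175383 = 0.002998513.
Half-width = 1.960·√0.002998513/1.051914 = 0.10203.
CI: 0.69270 ± 0.10203 = (0.5907, 0.7947).

(0.5907, 0.7947)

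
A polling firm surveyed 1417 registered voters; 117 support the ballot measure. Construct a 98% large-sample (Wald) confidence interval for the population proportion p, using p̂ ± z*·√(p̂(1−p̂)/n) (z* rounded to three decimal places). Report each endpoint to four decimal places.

p̂ = 117/1417 = 0.08257.
SE(p̂) = √(0.08257·0.91743/1417) = 0.007312.
z* = 2.326 at the 98% level.
Margin = 2.326·0.007312 = 0.01701.
Interval: 0.08257 ± 0.01701 → (0.0656, 0.0996).

(0.0656, 0.0996)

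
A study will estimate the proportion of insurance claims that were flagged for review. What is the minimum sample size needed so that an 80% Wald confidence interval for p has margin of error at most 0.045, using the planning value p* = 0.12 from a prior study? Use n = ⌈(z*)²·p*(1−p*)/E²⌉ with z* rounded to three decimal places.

n = 86

The 80% critical value is z* = 1.282.
p*(1−p*) = 0.12·0.88 = 0.1056.
Required n before rounding: 1.643524 × 0.1056 / 0.045² = 85.707.
Rounding up, n = 86.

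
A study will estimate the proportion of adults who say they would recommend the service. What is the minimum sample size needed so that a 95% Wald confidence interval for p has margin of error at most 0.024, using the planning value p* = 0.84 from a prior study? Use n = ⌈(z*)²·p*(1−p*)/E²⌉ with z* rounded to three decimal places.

n = 897

For 95% confidence, z* = 1.960.
p*(1−p*) = 0.1344.
Required n before rounding: 3.841600 × 0.1344 / 0.024² = 896.373.
⌈896.373⌉ = 897.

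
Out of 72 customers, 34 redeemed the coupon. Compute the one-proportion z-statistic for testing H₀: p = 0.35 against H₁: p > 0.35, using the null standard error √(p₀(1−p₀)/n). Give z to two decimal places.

z = 2.17

The sample proportion is 34/72 = 0.47222.
Under H₀, SE = √(p₀(1−p₀)/n) = √(0.35·0.65/72) = √0.003159722 = 0.056211.
z = (p̂ − p₀)/SE = (0.47222 − 0.35)/0.056211 = 2.17.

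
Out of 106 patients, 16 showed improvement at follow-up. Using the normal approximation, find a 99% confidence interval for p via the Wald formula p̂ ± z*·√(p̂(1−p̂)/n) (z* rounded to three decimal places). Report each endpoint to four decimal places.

p̂ = 16/106 = 0.15094.
SE(p̂) = √(0.15094·0.84906/106) = 0.034771.
z* = 2.576 at the 99% level.
Margin = 2.576·0.034771 = 0.08957.
Interval: 0.15094 ± 0.08957 → (0.0614, 0.2405).

(0.0614, 0.2405)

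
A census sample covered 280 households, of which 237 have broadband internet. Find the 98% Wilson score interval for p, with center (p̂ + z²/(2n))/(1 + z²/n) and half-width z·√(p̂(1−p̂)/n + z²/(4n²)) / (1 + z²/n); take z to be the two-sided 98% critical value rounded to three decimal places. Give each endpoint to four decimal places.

(0.7898, 0.8899)

p̂ = 237/280 = 0.84643; z = 2.326, so z² = 5.410276.
Denominator 1 + z²/n = 1 + 5.410276/280 = 1.019322.
Adjusted center: (0.84643 + z²/(2n))/1.019322 = 0.83986.
Radicand: p̂(1−p̂)/n + z²/(4n²) = 0.000464240 + 0.000017252 = 0.000481492.
Half-width = z·√(radicand)/denom = 2.326·0.021943/1.019322 = 0.05007.
CI: 0.83986 ± 0.05007 = (0.7898, 0.8899).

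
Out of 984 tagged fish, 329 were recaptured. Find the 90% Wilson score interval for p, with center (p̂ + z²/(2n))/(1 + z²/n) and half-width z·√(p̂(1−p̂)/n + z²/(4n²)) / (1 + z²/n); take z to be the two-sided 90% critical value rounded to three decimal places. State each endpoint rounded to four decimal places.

(0.3101, 0.3595)

Here p̂ = 329/984 = 0.33435 and z = 1.645 (z² = 2.706025).
1 + z²/n = 1.002750.
Adjusted center: (0.33435 + z²/(2n))/1.002750 = 0.33480.
Radicand: p̂(1−p̂)/n + z²/(4n²) = 0.000226179 + 0.000000699 = 0.000226878.
Half-width = z·√(radicand)/denom = 1.645·0.015062/1.002750 = 0.02471.
CI: 0.33480 ± 0.02471 = (0.3101, 0.3595).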